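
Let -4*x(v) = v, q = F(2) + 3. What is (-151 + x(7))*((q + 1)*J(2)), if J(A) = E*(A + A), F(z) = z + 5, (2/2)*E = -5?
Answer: 33605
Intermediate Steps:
E = -5
F(z) = 5 + z
q = 10 (q = (5 + 2) + 3 = 7 + 3 = 10)
x(v) = -v/4
J(A) = -10*A (J(A) = -5*(A + A) = -10*A)
(-151 + x(7))*((q + 1)*J(2)) = (-151 - 1/4*7)*((10 + 1)*(-10*2)) = (-151 - 7/4)*(11*(-20)) = -611/4*(-220) = 33605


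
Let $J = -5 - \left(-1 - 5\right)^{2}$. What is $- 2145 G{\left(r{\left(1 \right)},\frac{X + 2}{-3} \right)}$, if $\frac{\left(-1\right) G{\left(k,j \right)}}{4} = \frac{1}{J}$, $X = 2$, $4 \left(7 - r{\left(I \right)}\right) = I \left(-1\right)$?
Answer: $- \frac{8580}{41} \approx -209.27$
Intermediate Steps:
$r{\left(I \right)} = 7 + \frac{I}{4}$ ($r{\left(I \right)} = 7 - \frac{I \left(-1\right)}{4} = 7 - \frac{\left(-1\right) I}{4} = 7 + \frac{I}{4}$)
$J = -41$ ($J = -5 - \left(-6\right)^{2} = -5 - 36 = -41$)
$G{\left(k,j \right)} = \frac{4}{41}$ ($G{\left(k,j \right)} = - \frac{4}{-41} = \left(-4\right) \left(- \frac{1}{41}\right) = \frac{4}{41}$)
$- 2145 G{\left(r{\left(1 \right)},\frac{X + 2}{-3} \right)} = \left(-2145\right) \frac{4}{41} = - \frac{8580}{41}$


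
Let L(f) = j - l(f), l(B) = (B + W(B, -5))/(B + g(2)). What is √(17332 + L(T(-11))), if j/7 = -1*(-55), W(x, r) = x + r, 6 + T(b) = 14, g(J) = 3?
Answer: 2*√4429 ≈ 133.10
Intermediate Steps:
T(b) = 8 (T(b) = -6 + 14 = 8)
W(x, r) = r + x
j = 385 (j = 7*(-1*(-55)) = 7*55 = 385)
l(B) = (-5 + 2*B)/(3 + B) (l(B) = (B + (-5 + B))/(B + 3) = (-5 + 2*B)/(3 + B))
L(f) = 385 - (-5 + 2*f)/(3 + f)
√(17332 + L(T(-11))) = √(17332 + (1160 + 383*8)/(3 + 8)) = √(17332 + (1160 + 3064)/11) = √(17332 + (1/11)*4224) = √(17332 + 384) = √17716 = 2*√4429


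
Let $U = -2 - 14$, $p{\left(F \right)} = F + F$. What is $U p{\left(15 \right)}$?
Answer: $-480$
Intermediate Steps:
$p{\left(F \right)} = 2 F$
$U = -16$
$U p{\left(15 \right)} = - 16 \cdot 2 \cdot 15 = \left(-16\right) 30 = -480$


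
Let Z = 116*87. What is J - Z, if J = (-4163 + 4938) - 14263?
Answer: -23580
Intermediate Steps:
J = -13488 (J = 775 - 14263 = -13488)
Z = 10092
J - Z = -13488 - 1*10092 = -13488 - 10092 = -23580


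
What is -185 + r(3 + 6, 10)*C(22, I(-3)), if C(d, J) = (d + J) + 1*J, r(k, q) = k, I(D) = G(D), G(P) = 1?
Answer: 31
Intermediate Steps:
I(D) = 1
C(d, J) = d + 2*J (C(d, J) = (J + d) + J = d + 2*J)
-185 + r(3 + 6, 10)*C(22, I(-3)) = -185 + (3 + 6)*(22 + 2*1) = -185 + 9*(22 + 2) = -185 + 9*24 = -185 + 216 = 31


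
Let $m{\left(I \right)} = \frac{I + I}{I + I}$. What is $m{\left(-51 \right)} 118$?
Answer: $118$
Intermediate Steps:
$m{\left(I \right)} = 1$ ($m{\left(I \right)} = \frac{2 I}{2 I} = 2 I \frac{1}{2 I} = 1$)
$m{\left(-51 \right)} 118 = 1 \cdot 118 = 118$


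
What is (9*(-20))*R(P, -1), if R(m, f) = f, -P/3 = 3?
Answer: 180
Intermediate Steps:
P = -9 (P = -3*3 = -9)
(9*(-20))*R(P, -1) = (9*(-20))*(-1) = -180*(-1) = 180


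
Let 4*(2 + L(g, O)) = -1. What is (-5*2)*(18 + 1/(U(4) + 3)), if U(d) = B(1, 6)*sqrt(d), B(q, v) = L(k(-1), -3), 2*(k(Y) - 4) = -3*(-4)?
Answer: -520/3 ≈ -173.33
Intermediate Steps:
k(Y) = 10 (k(Y) = 4 + (-3*(-4))/2 = 4 + (1/2)*12 = 4 + 6 = 10)
L(g, O) = -9/4 (L(g, O) = -2 + (1/4)*(-1) = -2 - 1/4 = -9/4)
B(q, v) = -9/4
U(d) = -9*sqrt(d)/4
(-5*2)*(18 + 1/(U(4) + 3)) = (-5*2)*(18 + 1/(-9*sqrt(4)/4 + 3)) = -10*(18 + 1/(-9/4*2 + 3)) = -10*(18 + 1/(-9/2 + 3)) = -10*(18 + 1/(-3/2)) = -10*(18 - 2/3) = -10*52/3 = -520/3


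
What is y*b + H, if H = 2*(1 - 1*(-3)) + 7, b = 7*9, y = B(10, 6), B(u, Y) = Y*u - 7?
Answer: 3354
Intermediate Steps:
B(u, Y) = -7 + Y*u
y = 53 (y = -7 + 6*10 = -7 + 60 = 53)
b = 63
H = 15 (H = 2*(1 + 3) + 7 = 2*4 + 7 = 8 + 7 = 15)
y*b + H = 53*63 + 15 = 3339 + 15 = 3354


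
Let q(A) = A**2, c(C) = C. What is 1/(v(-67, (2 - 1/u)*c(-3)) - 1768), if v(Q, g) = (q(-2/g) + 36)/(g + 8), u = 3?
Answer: -75/131696 ≈ -0.00056949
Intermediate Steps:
v(Q, g) = (36 + 4/g**2)/(8 + g) (v(Q, g) = ((-2/g)**2 + 36)/(g + 8) = (4/g**2 + 36)/(8 + g) = (36 + 4/g**2)/(8 + g))
1/(v(-67, (2 - 1/u)*c(-3)) - 1768) = 1/(4*(1 + 9*((2 - 1/3)*(-3))**2)/(((2 - 1/3)*(-3))**2*(8 + (2 - 1/3)*(-3))) - 1768) = 1/(4*(1 + 9*((5/3)*(-3))**2)/(((5/3)*(-3))**2*(8 + (5/3)*(-3))) - 1768) = 1/(4*(1 + 9*(-5)**2)/((-5)**2*(8 - 5)) - 1768) = 1/(4*(1/25)*(1 + 9*25)/3 - 1768) = 1/(4*(1/25)*(1/3)*(1 + 225) - 1768) = 1/(4*(1/25)*(1/3)*226 - 1768) = 1/(904/75 - 1768) = 1/(-131696/75) = -75/131696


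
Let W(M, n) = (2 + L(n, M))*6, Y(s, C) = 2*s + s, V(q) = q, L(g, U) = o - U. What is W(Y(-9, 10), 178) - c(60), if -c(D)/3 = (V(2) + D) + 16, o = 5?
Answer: 438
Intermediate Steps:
L(g, U) = 5 - U
Y(s, C) = 3*s
W(M, n) = 42 - 6*M (W(M, n) = (2 + (5 - M))*6 = (7 - M)*6 = 42 - 6*M)
c(D) = -54 - 3*D (c(D) = -3*((2 + D) + 16) = -3*(18 + D) = -54 - 3*D)
W(Y(-9, 10), 178) - c(60) = (42 - 18*(-9)) - (-54 - 3*60) = (42 - 6*(-27)) - (-54 - 180) = (42 + 162) - 1*(-234) = 204 + 234 = 438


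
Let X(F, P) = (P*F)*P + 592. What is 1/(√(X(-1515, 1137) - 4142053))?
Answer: -I*√122667906/490671624 ≈ -2.2572e-5*I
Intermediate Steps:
X(F, P) = 592 + F*P² (X(F, P) = (F*P)*P + 592 = F*P² + 592 = 592 + F*P²)
1/(√(X(-1515, 1137) - 4142053)) = 1/(√((592 - 1515*1137²) - 4142053)) = 1/(√((592 - 1515*1292769) - 4142053)) = 1/(√((592 - 1958545035) - 4142053)) = 1/(√(-1958544443 - 4142053)) = 1/(√(-1962686496)) = 1/(4*I*√122667906) = -I*√122667906/490671624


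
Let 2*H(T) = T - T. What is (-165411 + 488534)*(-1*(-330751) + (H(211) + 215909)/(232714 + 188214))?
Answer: 44986015402809951/420928 ≈ 1.0687e+11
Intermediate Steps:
H(T) = 0 (H(T) = (T - T)/2 = (1/2)*0 = 0)
(-165411 + 488534)*(-1*(-330751) + (H(211) + 215909)/(232714 + 188214)) = (-165411 + 488534)*(-1*(-330751) + (0 + 215909)/(232714 + 188214)) = 323123*(330751 + 215909/420928) = 323123*(139222572837/420928) = 44986015402809951/420928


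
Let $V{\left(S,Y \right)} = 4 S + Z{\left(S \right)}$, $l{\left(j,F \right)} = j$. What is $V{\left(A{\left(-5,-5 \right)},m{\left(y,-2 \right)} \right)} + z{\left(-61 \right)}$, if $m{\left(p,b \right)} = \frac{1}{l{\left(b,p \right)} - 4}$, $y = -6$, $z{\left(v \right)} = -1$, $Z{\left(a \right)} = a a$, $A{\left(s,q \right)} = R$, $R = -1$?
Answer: $-4$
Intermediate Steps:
$A{\left(s,q \right)} = -1$
$Z{\left(a \right)} = a^{2}$
$m{\left(p,b \right)} = \frac{1}{-4 + b}$ ($m{\left(p,b \right)} = \frac{1}{b - 4} = \frac{1}{-4 + b}$)
$V{\left(S,Y \right)} = S^{2} + 4 S$ ($V{\left(S,Y \right)} = 4 S + S^{2} = S^{2} + 4 S$)
$V{\left(A{\left(-5,-5 \right)},m{\left(y,-2 \right)} \right)} + z{\left(-61 \right)} = - (4 - 1) - 1 = \left(-1\right) 3 - 1 = -3 - 1 = -4$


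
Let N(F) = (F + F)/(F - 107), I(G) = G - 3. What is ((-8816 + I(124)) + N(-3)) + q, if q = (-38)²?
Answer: -398802/55 ≈ -7250.9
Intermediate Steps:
q = 1444
I(G) = -3 + G
N(F) = 2*F/(-107 + F) (N(F) = (2*F)/(-107 + F) = 2*F/(-107 + F))
((-8816 + I(124)) + N(-3)) + q = ((-8816 + (-3 + 124)) + 2*(-3)/(-107 - 3)) + 1444 = ((-8816 + 121) + 2*(-3)/(-110)) + 1444 = (-8695 + 2*(-3)*(-1/110)) + 1444 = (-8695 + 3/55) + 1444 = -478222/55 + 1444 = -398802/55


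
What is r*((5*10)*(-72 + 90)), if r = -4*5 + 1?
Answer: -17100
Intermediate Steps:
r = -19 (r = -20 + 1 = -19)
r*((5*10)*(-72 + 90)) = -19*5*10*(-72 + 90) = -950*18 = -19*900 = -17100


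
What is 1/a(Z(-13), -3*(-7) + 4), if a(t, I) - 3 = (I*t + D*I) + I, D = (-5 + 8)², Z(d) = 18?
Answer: 1/703 ≈ 0.0014225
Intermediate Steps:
D = 9 (D = 3² = 9)
a(t, I) = 3 + 10*I + I*t (a(t, I) = 3 + ((I*t + 9*I) + I) = 3 + ((9*I + I*t) + I) = 3 + (10*I + I*t) = 3 + 10*I + I*t)
1/a(Z(-13), -3*(-7) + 4) = 1/(3 + 10*(-3*(-7) + 4) + (-3*(-7) + 4)*18) = 1/(3 + 10*(21 + 4) + (21 + 4)*18) = 1/(3 + 10*25 + 25*18) = 1/(3 + 250 + 450) = 1/703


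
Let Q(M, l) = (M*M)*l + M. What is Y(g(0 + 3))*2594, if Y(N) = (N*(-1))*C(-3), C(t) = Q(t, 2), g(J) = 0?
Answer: 0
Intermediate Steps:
Q(M, l) = M + l*M**2 (Q(M, l) = M**2*l + M = l*M**2 + M = M + l*M**2)
C(t) = t*(1 + 2*t) (C(t) = t*(1 + t*2) = t*(1 + 2*t))
Y(N) = -15*N (Y(N) = (N*(-1))*(-3*(1 + 2*(-3))) = (-N)*(-3*(1 - 6)) = (-N)*(-3*(-5)) = -N*15 = -15*N)
Y(g(0 + 3))*2594 = -15*0*2594 = 0*2594 = 0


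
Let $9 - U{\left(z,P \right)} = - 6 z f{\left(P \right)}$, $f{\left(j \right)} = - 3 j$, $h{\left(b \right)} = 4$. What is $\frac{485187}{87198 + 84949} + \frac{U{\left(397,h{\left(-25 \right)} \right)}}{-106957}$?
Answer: $\frac{56813246484}{18412326679} \approx 3.0856$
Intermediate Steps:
$U{\left(z,P \right)} = 9 - 18 P z$ ($U{\left(z,P \right)} = 9 - - 6 z \left(- 3 P\right) = 9 - 18 P z$)
$\frac{485187}{87198 + 84949} + \frac{U{\left(397,h{\left(-25 \right)} \right)}}{-106957} = \frac{485187}{87198 + 84949} + \frac{9 - 72 \cdot 397}{-106957} = \frac{485187}{172147} + \left(9 - 28584\right) \left(- \frac{1}{106957}\right) = 485187 \cdot \frac{1}{172147} - - \frac{28575}{106957} = \frac{485187}{172147} + \frac{28575}{106957} = \frac{56813246484}{18412326679}$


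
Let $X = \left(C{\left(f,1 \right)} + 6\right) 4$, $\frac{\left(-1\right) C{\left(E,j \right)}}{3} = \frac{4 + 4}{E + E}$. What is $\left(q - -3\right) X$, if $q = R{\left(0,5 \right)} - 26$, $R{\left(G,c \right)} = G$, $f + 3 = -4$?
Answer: $- \frac{4968}{7} \approx -709.71$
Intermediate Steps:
$f = -7$ ($f = -3 - 4 = -7$)
$C{\left(E,j \right)} = - \frac{12}{E}$ ($C{\left(E,j \right)} = - 3 \frac{4 + 4}{E + E} = - 3 \frac{8}{2 E} = - 3 \cdot 8 \frac{1}{2 E} = - 3 \frac{4}{E} = - \frac{12}{E}$)
$X = \frac{216}{7}$ ($X = \left(- \frac{12}{-7} + 6\right) 4 = \left(\left(-12\right) \left(- \frac{1}{7}\right) + 6\right) 4 = \left(\frac{12}{7} + 6\right) 4 = \frac{54}{7} \cdot 4 = \frac{216}{7} \approx 30.857$)
$q = -26$ ($q = 0 - 26 = -26$)
$\left(q - -3\right) X = \left(-26 - -3\right) \frac{216}{7} = \left(-26 + 3\right) \frac{216}{7} = \left(-23\right) \frac{216}{7} = - \frac{4968}{7}$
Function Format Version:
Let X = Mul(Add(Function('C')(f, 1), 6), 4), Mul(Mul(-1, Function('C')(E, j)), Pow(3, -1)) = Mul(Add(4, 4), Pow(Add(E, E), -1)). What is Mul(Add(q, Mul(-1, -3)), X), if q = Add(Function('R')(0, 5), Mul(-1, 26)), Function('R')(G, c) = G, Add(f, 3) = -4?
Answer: Rational(-4968, 7) ≈ -709.71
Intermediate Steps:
f = -7 (f = Add(-3, -4) = -7)
Function('C')(E, j) = Mul(-12, Pow(E, -1)) (Function('C')(E, j) = Mul(-3, Mul(Add(4, 4), Pow(Add(E, E), -1))) = Mul(-3, Mul(8, Pow(Mul(2, E), -1))) = Mul(-3, Mul(8, Mul(Rational(1, 2), Pow(E, -1)))) = Mul(-3, Mul(4, Pow(E, -1))) = Mul(-12, Pow(E, -1)))
X = Rational(216, 7) (X = Mul(Add(Mul(-12, Pow(-7, -1)), 6), 4) = Mul(Add(Mul(-12, Rational(-1, 7)), 6), 4) = Mul(Add(Rational(12, 7), 6), 4) = Mul(Rational(54, 7), 4) = Rational(216, 7) ≈ 30.857)
q = -26 (q = Add(0, Mul(-1, 26)) = Add(0, -26) = -26)
Mul(Add(q, Mul(-1, -3)), X) = Mul(Add(-26, Mul(-1, -3)), Rational(216, 7)) = Mul(Add(-26, 3), Rational(216, 7)) = Mul(-23, Rational(216, 7)) = Rational(-4968, 7)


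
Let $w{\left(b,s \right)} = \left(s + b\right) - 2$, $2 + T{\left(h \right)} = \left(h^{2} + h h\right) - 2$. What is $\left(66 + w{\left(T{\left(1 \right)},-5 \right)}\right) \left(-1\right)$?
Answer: $-57$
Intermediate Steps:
$T{\left(h \right)} = -4 + 2 h^{2}$ ($T{\left(h \right)} = -2 - \left(2 - h^{2} - h h\right) = -2 + \left(\left(h^{2} + h^{2}\right) - 2\right) = -2 + \left(2 h^{2} - 2\right) = -2 + \left(-2 + 2 h^{2}\right) = -4 + 2 h^{2}$)
$w{\left(b,s \right)} = -2 + b + s$ ($w{\left(b,s \right)} = \left(b + s\right) - 2 = -2 + b + s$)
$\left(66 + w{\left(T{\left(1 \right)},-5 \right)}\right) \left(-1\right) = \left(66 - \left(11 - 2\right)\right) \left(-1\right) = \left(66 - 9\right) \left(-1\right) = 57 \left(-1\right) = -57$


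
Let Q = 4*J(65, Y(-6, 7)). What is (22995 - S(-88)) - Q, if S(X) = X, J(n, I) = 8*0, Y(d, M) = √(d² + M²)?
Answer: 23083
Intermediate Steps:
Y(d, M) = √(M² + d²)
J(n, I) = 0
Q = 0 (Q = 4*0 = 0)
(22995 - S(-88)) - Q = (22995 - 1*(-88)) - 1*0 = (22995 + 88) + 0 = 23083 + 0 = 23083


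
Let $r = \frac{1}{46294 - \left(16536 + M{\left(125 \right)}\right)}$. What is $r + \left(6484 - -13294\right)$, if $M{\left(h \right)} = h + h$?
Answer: $\frac{583609225}{29508} \approx 19778.0$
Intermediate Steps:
$M{\left(h \right)} = 2 h$
$r = \frac{1}{29508}$ ($r = \frac{1}{46294 - \left(16536 + 2 \cdot 125\right)} = \frac{1}{46294 - 16786} = \frac{1}{29508} \approx 3.3889 \cdot 10^{-5}$)
$r + \left(6484 - -13294\right) = \frac{1}{29508} + \left(6484 - -13294\right) = \frac{1}{29508} + \left(6484 + 13294\right) = \frac{1}{29508} + 19778 = \frac{583609225}{29508}$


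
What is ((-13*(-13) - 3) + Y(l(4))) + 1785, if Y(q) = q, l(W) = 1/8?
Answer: 15609/8 ≈ 1951.1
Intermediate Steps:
l(W) = ⅛
((-13*(-13) - 3) + Y(l(4))) + 1785 = ((-13*(-13) - 3) + ⅛) + 1785 = ((169 - 3) + ⅛) + 1785 = (166 + ⅛) + 1785 = 1329/8 + 1785 = 15609/8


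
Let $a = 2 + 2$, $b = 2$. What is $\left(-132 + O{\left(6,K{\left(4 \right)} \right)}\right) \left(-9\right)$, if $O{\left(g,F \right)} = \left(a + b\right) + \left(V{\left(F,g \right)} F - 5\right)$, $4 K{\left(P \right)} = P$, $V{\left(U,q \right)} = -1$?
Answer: $1188$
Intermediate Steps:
$K{\left(P \right)} = \frac{P}{4}$
$a = 4$
$O{\left(g,F \right)} = 1 - F$ ($O{\left(g,F \right)} = \left(4 + 2\right) - \left(5 + F\right) = 6 - \left(5 + F\right) = 1 - F$)
$\left(-132 + O{\left(6,K{\left(4 \right)} \right)}\right) \left(-9\right) = \left(-132 + \left(1 - \frac{1}{4} \cdot 4\right)\right) \left(-9\right) = \left(-132 + \left(1 - 1\right)\right) \left(-9\right) = \left(-132 + 0\right) \left(-9\right) = \left(-132\right) \left(-9\right) = 1188$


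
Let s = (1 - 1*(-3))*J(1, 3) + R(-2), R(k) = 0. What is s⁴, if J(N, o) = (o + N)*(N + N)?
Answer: 1048576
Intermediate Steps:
J(N, o) = 2*N*(N + o) (J(N, o) = (N + o)*(2*N) = 2*N*(N + o))
s = 32 (s = (1 - 1*(-3))*(2*1*(1 + 3)) + 0 = (1 + 3)*(2*1*4) + 0 = 4*8 + 0 = 32 + 0 = 32)
s⁴ = 32⁴ = 1048576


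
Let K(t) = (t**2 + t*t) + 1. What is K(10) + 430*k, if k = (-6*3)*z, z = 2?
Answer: -15279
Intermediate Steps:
K(t) = 1 + 2*t**2 (K(t) = (t**2 + t**2) + 1 = 2*t**2 + 1 = 1 + 2*t**2)
k = -36 (k = -6*3*2 = -18*2 = -36)
K(10) + 430*k = (1 + 2*10**2) + 430*(-36) = (1 + 2*100) - 15480 = (1 + 200) - 15480 = 201 - 15480 = -15279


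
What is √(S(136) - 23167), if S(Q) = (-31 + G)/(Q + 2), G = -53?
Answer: I*√12255665/23 ≈ 152.21*I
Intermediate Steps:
S(Q) = -84/(2 + Q) (S(Q) = (-31 - 53)/(Q + 2) = -84/(2 + Q))
√(S(136) - 23167) = √(-84/(2 + 136) - 23167) = √(-84/138 - 23167) = √(-84*1/138 - 23167) = √(-14/23 - 23167) = √(-532855/23) = I*√12255665/23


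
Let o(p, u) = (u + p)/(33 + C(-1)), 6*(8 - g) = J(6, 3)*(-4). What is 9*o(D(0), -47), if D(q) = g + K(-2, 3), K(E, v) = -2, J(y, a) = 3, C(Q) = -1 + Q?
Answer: -351/31 ≈ -11.323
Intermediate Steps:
g = 10 (g = 8 - (-4)/2 = 8 - ⅙*(-12) = 8 + 2 = 10)
D(q) = 8 (D(q) = 10 - 2 = 8)
o(p, u) = p/31 + u/31 (o(p, u) = (u + p)/(33 + (-1 - 1)) = (p + u)/(33 - 2) = (p + u)/31 = (p + u)*(1/31) = p/31 + u/31)
9*o(D(0), -47) = 9*((1/31)*8 + (1/31)*(-47)) = 9*(8/31 - 47/31) = 9*(-39/31) = -351/31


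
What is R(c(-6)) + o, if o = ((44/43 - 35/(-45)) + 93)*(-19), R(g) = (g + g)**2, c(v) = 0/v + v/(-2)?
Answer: -683140/387 ≈ -1765.2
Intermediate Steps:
c(v) = -v/2 (c(v) = 0 + v*(-1/2) = 0 - v/2 = -v/2)
R(g) = 4*g**2 (R(g) = (2*g)**2 = 4*g**2)
o = -697072/387 (o = ((44*(1/43) - 35*(-1/45)) + 93)*(-19) = ((44/43 + 7/9) + 93)*(-19) = (697/387 + 93)*(-19) = (36688/387)*(-19) = -697072/387 ≈ -1801.2)
R(c(-6)) + o = 4*(-1/2*(-6))**2 - 697072/387 = 4*3**2 - 697072/387 = 4*9 - 697072/387 = 36 - 697072/387 = -683140/387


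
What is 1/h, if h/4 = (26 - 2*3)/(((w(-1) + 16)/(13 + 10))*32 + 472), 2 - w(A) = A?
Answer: 1433/230 ≈ 6.2304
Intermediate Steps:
w(A) = 2 - A
h = 230/1433 (h = 4*((26 - 2*3)/((((2 - 1*(-1)) + 16)/(13 + 10))*32 + 472)) = 4*((26 - 6)/((((2 + 1) + 16)/23)*32 + 472)) = 4*(20/(((3 + 16)*(1/23))*32 + 472)) = 4*(20/((19*(1/23))*32 + 472)) = 4*(20/((19/23)*32 + 472)) = 4*(20/(608/23 + 472)) = 4*(20/(11464/23)) = 4*((23/11464)*20) = 4*(115/2866) = 230/1433 ≈ 0.16050)
1/h = 1/(230/1433) = 1433/230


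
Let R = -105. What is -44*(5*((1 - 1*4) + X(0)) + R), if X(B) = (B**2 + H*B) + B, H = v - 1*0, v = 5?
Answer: 5280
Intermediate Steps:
H = 5 (H = 5 - 1*0 = 5 + 0 = 5)
X(B) = B**2 + 6*B (X(B) = (B**2 + 5*B) + B = B**2 + 6*B)
-44*(5*((1 - 1*4) + X(0)) + R) = -44*(5*((1 - 1*4) + 0*(6 + 0)) - 105) = -44*(5*((1 - 4) + 0*6) - 105) = -44*(5*(-3 + 0) - 105) = -44*(5*(-3) - 105) = -44*(-15 - 105) = -44*(-120) = 5280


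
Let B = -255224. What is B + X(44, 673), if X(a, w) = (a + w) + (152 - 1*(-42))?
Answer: -254313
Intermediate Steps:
X(a, w) = 194 + a + w (X(a, w) = (a + w) + (152 + 42) = (a + w) + 194 = 194 + a + w)
B + X(44, 673) = -255224 + (194 + 44 + 673) = -255224 + 911 = -254313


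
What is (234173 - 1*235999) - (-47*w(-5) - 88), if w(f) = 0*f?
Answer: -1738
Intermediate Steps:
w(f) = 0
(234173 - 1*235999) - (-47*w(-5) - 88) = (234173 - 1*235999) - (-47*0 - 88) = (234173 - 235999) - (0 - 88) = -1826 - 1*(-88) = -1826 + 88 = -1738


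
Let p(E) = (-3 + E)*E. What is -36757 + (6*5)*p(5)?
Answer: -36457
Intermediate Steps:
p(E) = E*(-3 + E)
-36757 + (6*5)*p(5) = -36757 + (6*5)*(5*(-3 + 5)) = -36757 + 30*(5*2) = -36757 + 30*10 = -36757 + 300 = -36457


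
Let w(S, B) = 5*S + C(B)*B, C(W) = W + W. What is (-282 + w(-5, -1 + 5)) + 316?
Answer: 41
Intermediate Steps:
C(W) = 2*W
w(S, B) = 2*B² + 5*S (w(S, B) = 5*S + (2*B)*B = 5*S + 2*B² = 2*B² + 5*S)
(-282 + w(-5, -1 + 5)) + 316 = (-282 + (2*(-1 + 5)² + 5*(-5))) + 316 = (-282 + (2*4² - 25)) + 316 = (-282 + (2*16 - 25)) + 316 = (-282 + (32 - 25)) + 316 = (-282 + 7) + 316 = -275 + 316 = 41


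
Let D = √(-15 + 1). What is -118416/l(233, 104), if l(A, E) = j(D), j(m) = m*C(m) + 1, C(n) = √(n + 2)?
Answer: 118416*I/(-I + √14*√(2 + I*√14)) ≈ 6684.7 + 14918.0*I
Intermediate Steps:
D = I*√14 (D = √(-14) = I*√14 ≈ 3.7417*I)
C(n) = √(2 + n)
j(m) = 1 + m*√(2 + m) (j(m) = m*√(2 + m) + 1 = 1 + m*√(2 + m))
l(A, E) = 1 + I*√14*√(2 + I*√14) (l(A, E) = 1 + (I*√14)*√(2 + I*√14) = 1 + I*√14*√(2 + I*√14))
-118416/l(233, 104) = -118416/(1 + I*√14*√(2 + I*√14))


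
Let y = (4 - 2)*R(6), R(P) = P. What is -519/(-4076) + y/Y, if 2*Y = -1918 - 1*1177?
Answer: 1508481/12615220 ≈ 0.11958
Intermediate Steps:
y = 12 (y = (4 - 2)*6 = 2*6 = 12)
Y = -3095/2 (Y = (-1918 - 1*1177)/2 = (-1918 - 1177)/2 = (½)*(-3095) = -3095/2 ≈ -1547.5)
-519/(-4076) + y/Y = -519/(-4076) + 12/(-3095/2) = -519*(-1/4076) + 12*(-2/3095) = 519/4076 - 24/3095 = 1508481/12615220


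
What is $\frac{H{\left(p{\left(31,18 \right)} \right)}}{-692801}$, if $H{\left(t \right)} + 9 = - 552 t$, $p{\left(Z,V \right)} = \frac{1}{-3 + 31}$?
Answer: $\frac{201}{4849607} \approx 4.1447 \cdot 10^{-5}$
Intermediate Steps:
$p{\left(Z,V \right)} = \frac{1}{28}$
$H{\left(t \right)} = -9 - 552 t$
$\frac{H{\left(p{\left(31,18 \right)} \right)}}{-692801} = \frac{-9 - \frac{138}{7}}{-692801} = \left(-9 - \frac{138}{7}\right) \left(- \frac{1}{692801}\right) = \left(- \frac{201}{7}\right) \left(- \frac{1}{692801}\right) = \frac{201}{4849607}$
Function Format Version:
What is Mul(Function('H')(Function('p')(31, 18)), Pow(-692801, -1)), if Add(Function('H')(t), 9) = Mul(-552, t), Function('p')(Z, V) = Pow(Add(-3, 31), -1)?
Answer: Rational(201, 4849607) ≈ 4.1447e-5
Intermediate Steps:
Function('p')(Z, V) = Rational(1, 28) (Function('p')(Z, V) = Pow(28, -1) = Rational(1, 28))
Function('H')(t) = Add(-9, Mul(-552, t))
Mul(Function('H')(Function('p')(31, 18)), Pow(-692801, -1)) = Mul(Add(-9, Mul(-552, Rational(1, 28))), Pow(-692801, -1)) = Mul(Add(-9, Rational(-138, 7)), Rational(-1, 692801)) = Mul(Rational(-201, 7), Rational(-1, 692801)) = Rational(201, 4849607)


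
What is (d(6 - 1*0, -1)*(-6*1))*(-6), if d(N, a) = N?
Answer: 216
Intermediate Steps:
(d(6 - 1*0, -1)*(-6*1))*(-6) = ((6 - 1*0)*(-6*1))*(-6) = ((6 + 0)*(-6))*(-6) = (6*(-6))*(-6) = -36*(-6) = 216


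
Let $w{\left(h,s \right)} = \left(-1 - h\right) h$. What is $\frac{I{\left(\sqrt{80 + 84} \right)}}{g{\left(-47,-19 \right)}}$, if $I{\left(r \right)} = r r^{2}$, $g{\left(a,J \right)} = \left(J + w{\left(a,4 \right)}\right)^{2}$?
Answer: $\frac{328 \sqrt{41}}{4756761} \approx 0.00044152$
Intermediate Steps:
$w{\left(h,s \right)} = h \left(-1 - h\right)$
$g{\left(a,J \right)} = \left(J - a \left(1 + a\right)\right)^{2}$
$I{\left(r \right)} = r^{3}$
$\frac{I{\left(\sqrt{80 + 84} \right)}}{g{\left(-47,-19 \right)}} = \frac{\left(\sqrt{80 + 84}\right)^{3}}{\left(-19 - - 47 \left(1 - 47\right)\right)^{2}} = \frac{\left(\sqrt{164}\right)^{3}}{\left(-19 - \left(-47\right) \left(-46\right)\right)^{2}} = \frac{\left(2 \sqrt{41}\right)^{3}}{\left(-19 - 2162\right)^{2}} = \frac{328 \sqrt{41}}{\left(-2181\right)^{2}} = \frac{328 \sqrt{41}}{4756761}$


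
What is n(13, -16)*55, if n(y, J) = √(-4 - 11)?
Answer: 55*I*√15 ≈ 213.01*I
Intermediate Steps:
n(y, J) = I*√15 (n(y, J) = √(-15) = I*√15)
n(13, -16)*55 = (I*√15)*55 = 55*I*√15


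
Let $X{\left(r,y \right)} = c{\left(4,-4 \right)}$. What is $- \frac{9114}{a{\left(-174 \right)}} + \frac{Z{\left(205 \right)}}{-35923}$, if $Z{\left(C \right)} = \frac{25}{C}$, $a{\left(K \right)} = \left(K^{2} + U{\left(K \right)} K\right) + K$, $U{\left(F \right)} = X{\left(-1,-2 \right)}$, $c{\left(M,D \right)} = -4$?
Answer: $- \frac{2237274182}{7560103119} \approx -0.29593$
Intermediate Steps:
$X{\left(r,y \right)} = -4$
$U{\left(F \right)} = -4$
$a{\left(K \right)} = K^{2} - 3 K$ ($a{\left(K \right)} = \left(K^{2} - 4 K\right) + K = K^{2} - 3 K$)
$- \frac{9114}{a{\left(-174 \right)}} + \frac{Z{\left(205 \right)}}{-35923} = - \frac{9114}{\left(-174\right) \left(-3 - 174\right)} + \frac{25 \cdot \frac{1}{205}}{-35923} = - \frac{9114}{\left(-174\right) \left(-177\right)} + 25 \cdot \frac{1}{205} \left(- \frac{1}{35923}\right) = - \frac{9114}{30798} + \frac{5}{41} \left(- \frac{1}{35923}\right) = \left(-9114\right) \frac{1}{30798} - \frac{5}{1472843} = - \frac{1519}{5133} - \frac{5}{1472843} = - \frac{2237274182}{7560103119}$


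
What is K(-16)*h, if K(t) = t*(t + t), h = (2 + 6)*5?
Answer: 20480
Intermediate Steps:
h = 40 (h = 8*5 = 40)
K(t) = 2*t² (K(t) = t*(2*t) = 2*t²)
K(-16)*h = (2*(-16)²)*40 = (2*256)*40 = 512*40 = 20480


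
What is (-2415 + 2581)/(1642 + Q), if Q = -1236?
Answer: 83/203 ≈ 0.40887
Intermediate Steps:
(-2415 + 2581)/(1642 + Q) = (-2415 + 2581)/(1642 - 1236) = 166/406 = 166*(1/406) = 83/203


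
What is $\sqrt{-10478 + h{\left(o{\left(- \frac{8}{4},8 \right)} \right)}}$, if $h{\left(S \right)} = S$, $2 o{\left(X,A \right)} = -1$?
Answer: $\frac{i \sqrt{41914}}{2} \approx 102.36 i$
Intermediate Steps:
$o{\left(X,A \right)} = - \frac{1}{2}$ ($o{\left(X,A \right)} = \frac{1}{2} \left(-1\right) = - \frac{1}{2}$)
$\sqrt{-10478 + h{\left(o{\left(- \frac{8}{4},8 \right)} \right)}} = \sqrt{-10478 - \frac{1}{2}} = \sqrt{- \frac{20957}{2}} = \frac{i \sqrt{41914}}{2}$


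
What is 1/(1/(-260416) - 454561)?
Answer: -260416/118374957377 ≈ -2.1999e-6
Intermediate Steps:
1/(1/(-260416) - 454561) = 1/(-1/260416 - 454561) = 1/(-118374957377/260416) = -260416/118374957377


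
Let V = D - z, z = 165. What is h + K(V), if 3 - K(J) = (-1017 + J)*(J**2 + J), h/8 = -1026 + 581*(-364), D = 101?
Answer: 2658515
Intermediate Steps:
h = -1700080 (h = 8*(-1026 + 581*(-364)) = 8*(-1026 - 211484) = 8*(-212510) = -1700080)
V = -64 (V = 101 - 1*165 = 101 - 165 = -64)
K(J) = 3 - (-1017 + J)*(J + J**2) (K(J) = 3 - (-1017 + J)*(J**2 + J) = 3 - (-1017 + J)*(J + J**2))
h + K(V) = -1700080 + (3 - 1*(-64)**3 + 1016*(-64)**2 + 1017*(-64)) = -1700080 + (3 - 1*(-262144) + 1016*4096 - 65088) = -1700080 + (3 + 262144 + 4161536 - 65088) = -1700080 + 4358595 = 2658515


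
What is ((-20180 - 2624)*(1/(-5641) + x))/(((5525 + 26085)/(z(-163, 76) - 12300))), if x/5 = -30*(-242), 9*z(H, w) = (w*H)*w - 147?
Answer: 491391647215387466/160480809 ≈ 3.0620e+9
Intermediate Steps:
z(H, w) = -49/3 + H*w**2/9 (z(H, w) = ((w*H)*w - 147)/9 = ((H*w)*w - 147)/9 = (H*w**2 - 147)/9 = (-147 + H*w**2)/9 = -49/3 + H*w**2/9)
x = 36300 (x = 5*(-30*(-242)) = 5*7260 = 36300)
((-20180 - 2624)*(1/(-5641) + x))/(((5525 + 26085)/(z(-163, 76) - 12300))) = ((-20180 - 2624)*(1/(-5641) + 36300))/(((5525 + 26085)/((-49/3 + (1/9)*(-163)*76**2) - 12300))) = (-22804*(-1/5641 + 36300))/((31610/((-49/3 + (1/9)*(-163)*5776) - 12300))) = (-22804*204768299/5641)/((31610/((-49/3 - 941488/9) - 12300))) = -4669536290396/(5641*(31610/(-941635/9 - 12300))) = -4669536290396/(5641*(31610/(-1052335/9))) = -4669536290396/(5641*(31610*(-9/1052335))) = -4669536290396/(5641*(-56898/210467)) = -4669536290396/5641*(-210467/56898) = 491391647215387466/160480809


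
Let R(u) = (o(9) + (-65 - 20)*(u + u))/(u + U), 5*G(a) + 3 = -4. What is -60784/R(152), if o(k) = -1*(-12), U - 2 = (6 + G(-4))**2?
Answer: 66543284/161425 ≈ 412.22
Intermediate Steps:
G(a) = -7/5 (G(a) = -3/5 + (1/5)*(-4) = -3/5 - 4/5 = -7/5)
U = 579/25 (U = 2 + (6 - 7/5)**2 = 2 + (23/5)**2 = 2 + 529/25 = 579/25 ≈ 23.160)
o(k) = 12
R(u) = (12 - 170*u)/(579/25 + u) (R(u) = (12 + (-65 - 20)*(u + u))/(u + 579/25) = (12 - 170*u)/(579/25 + u))
-60784/R(152) = -60784*(579 + 25*152)/(50*(6 - 85*152)) = -60784*(579 + 3800)/(50*(6 - 12920)) = -60784/(50*(-12914)/4379) = -60784/(50*(1/4379)*(-12914)) = -60784/(-645700/4379) = -60784*(-4379/645700) = 66543284/161425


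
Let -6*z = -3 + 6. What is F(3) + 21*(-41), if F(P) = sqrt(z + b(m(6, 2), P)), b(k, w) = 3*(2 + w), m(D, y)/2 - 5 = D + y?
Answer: -861 + sqrt(58)/2 ≈ -857.19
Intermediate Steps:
m(D, y) = 10 + 2*D + 2*y (m(D, y) = 10 + 2*(D + y) = 10 + (2*D + 2*y) = 10 + 2*D + 2*y)
b(k, w) = 6 + 3*w
z = -1/2 (z = -(-3 + 6)/6 = -1/6*3 = -1/2 ≈ -0.50000)
F(P) = sqrt(11/2 + 3*P) (F(P) = sqrt(-1/2 + (6 + 3*P)) = sqrt(11/2 + 3*P))
F(3) + 21*(-41) = sqrt(22 + 12*3)/2 + 21*(-41) = sqrt(22 + 36)/2 - 861 = sqrt(58)/2 - 861 = -861 + sqrt(58)/2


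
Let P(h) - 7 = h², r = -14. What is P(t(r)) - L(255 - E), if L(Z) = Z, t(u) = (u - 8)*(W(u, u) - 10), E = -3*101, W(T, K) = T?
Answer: 278233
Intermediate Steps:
E = -303
t(u) = (-10 + u)*(-8 + u) (t(u) = (u - 8)*(u - 10) = (-8 + u)*(-10 + u) = (-10 + u)*(-8 + u))
P(h) = 7 + h²
P(t(r)) - L(255 - E) = (7 + (80 + (-14)² - 18*(-14))²) - (255 - 1*(-303)) = (7 + (80 + 196 + 252)²) - (255 + 303) = (7 + 528²) - 1*558 = (7 + 278784) - 558 = 278791 - 558 = 278233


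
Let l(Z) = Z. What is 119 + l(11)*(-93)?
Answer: -904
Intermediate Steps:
119 + l(11)*(-93) = 119 + 11*(-93) = 119 - 1023 = -904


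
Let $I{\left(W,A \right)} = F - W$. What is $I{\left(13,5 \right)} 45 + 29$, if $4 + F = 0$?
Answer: $-736$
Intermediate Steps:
$F = -4$ ($F = -4 + 0 = -4$)
$I{\left(W,A \right)} = -4 - W$
$I{\left(13,5 \right)} 45 + 29 = \left(-4 - 13\right) 45 + 29 = \left(-17\right) 45 + 29 = -765 + 29 = -736$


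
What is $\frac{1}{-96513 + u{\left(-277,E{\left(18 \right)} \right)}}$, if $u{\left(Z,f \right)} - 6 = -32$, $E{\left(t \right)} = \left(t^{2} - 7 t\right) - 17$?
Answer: $- \frac{1}{96539} \approx -1.0359 \cdot 10^{-5}$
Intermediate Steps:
$E{\left(t \right)} = -17 + t^{2} - 7 t$
$u{\left(Z,f \right)} = -26$ ($u{\left(Z,f \right)} = 6 - 32 = -26$)
$\frac{1}{-96513 + u{\left(-277,E{\left(18 \right)} \right)}} = \frac{1}{-96513 - 26} = \frac{1}{-96539} = - \frac{1}{96539}$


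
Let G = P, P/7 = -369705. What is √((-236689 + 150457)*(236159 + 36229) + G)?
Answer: I*√23491149951 ≈ 1.5327e+5*I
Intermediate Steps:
P = -2587935 (P = 7*(-369705) = -2587935)
G = -2587935
√((-236689 + 150457)*(236159 + 36229) + G) = √((-236689 + 150457)*(236159 + 36229) - 2587935) = √(-86232*272388 - 2587935) = √(-23488562016 - 2587935) = √(-23491149951) = I*√23491149951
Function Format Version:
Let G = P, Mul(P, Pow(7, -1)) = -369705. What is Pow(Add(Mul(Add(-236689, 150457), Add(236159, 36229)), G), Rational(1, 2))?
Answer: Mul(I, Pow(23491149951, Rational(1, 2))) ≈ Mul(1.5327e+5, I)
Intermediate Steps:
P = -2587935 (P = Mul(7, -369705) = -2587935)
G = -2587935
Pow(Add(Mul(Add(-236689, 150457), Add(236159, 36229)), G), Rational(1, 2)) = Pow(Add(Mul(Add(-236689, 150457), Add(236159, 36229)), -2587935), Rational(1, 2)) = Pow(Add(Mul(-86232, 272388), -2587935), Rational(1, 2)) = Pow(Add(-23488562016, -2587935), Rational(1, 2)) = Pow(-23491149951, Rational(1, 2)) = Mul(I, Pow(23491149951, Rational(1, 2)))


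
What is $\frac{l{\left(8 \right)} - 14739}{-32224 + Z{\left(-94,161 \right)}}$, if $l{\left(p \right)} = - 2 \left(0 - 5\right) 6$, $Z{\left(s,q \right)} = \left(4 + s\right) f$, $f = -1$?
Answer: $\frac{14679}{32134} \approx 0.45681$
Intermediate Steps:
$Z{\left(s,q \right)} = -4 - s$ ($Z{\left(s,q \right)} = \left(4 + s\right) \left(-1\right) = -4 - s$)
$l{\left(p \right)} = 60$ ($l{\left(p \right)} = \left(-2\right) \left(-5\right) 6 = 10 \cdot 6 = 60$)
$\frac{l{\left(8 \right)} - 14739}{-32224 + Z{\left(-94,161 \right)}} = \frac{60 - 14739}{-32224 - -90} = - \frac{14679}{-32224 + \left(-4 + 94\right)} = - \frac{14679}{-32224 + 90} = - \frac{14679}{-32134} = \left(-14679\right) \left(- \frac{1}{32134}\right) = \frac{14679}{32134}$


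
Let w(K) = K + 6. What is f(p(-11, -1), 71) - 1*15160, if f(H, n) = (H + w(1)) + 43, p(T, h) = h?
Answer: -15111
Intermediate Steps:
w(K) = 6 + K
f(H, n) = 50 + H (f(H, n) = (H + (6 + 1)) + 43 = (H + 7) + 43 = (7 + H) + 43 = 50 + H)
f(p(-11, -1), 71) - 1*15160 = (50 - 1) - 1*15160 = 49 - 15160 = -15111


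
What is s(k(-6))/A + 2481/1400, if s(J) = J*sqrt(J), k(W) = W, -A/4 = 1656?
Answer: 2481/1400 + I*sqrt(6)/1104 ≈ 1.7721 + 0.0022187*I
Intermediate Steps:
A = -6624 (A = -4*1656 = -6624)
s(J) = J**(3/2)
s(k(-6))/A + 2481/1400 = (-6)**(3/2)/(-6624) + 2481/1400 = -6*I*sqrt(6)*(-1/6624) + 2481*(1/1400) = I*sqrt(6)/1104 + 2481/1400 = 2481/1400 + I*sqrt(6)/1104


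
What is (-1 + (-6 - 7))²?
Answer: 196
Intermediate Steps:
(-1 + (-6 - 7))² = (-1 - 13)² = (-14)² = 196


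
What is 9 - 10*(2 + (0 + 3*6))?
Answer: -191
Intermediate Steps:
9 - 10*(2 + (0 + 3*6)) = 9 - 10*(2 + (0 + 18)) = 9 - 10*(2 + 18) = 9 - 10*20 = 9 - 1*200 = 9 - 200 = -191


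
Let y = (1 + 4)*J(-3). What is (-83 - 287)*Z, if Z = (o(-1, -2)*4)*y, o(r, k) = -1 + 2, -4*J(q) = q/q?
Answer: 1850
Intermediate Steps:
J(q) = -¼ (J(q) = -q/(4*q) = -¼*1 = -¼)
o(r, k) = 1
y = -5/4 (y = (1 + 4)*(-¼) = 5*(-¼) = -5/4 ≈ -1.2500)
Z = -5 (Z = (1*4)*(-5/4) = 4*(-5/4) = -5)
(-83 - 287)*Z = (-83 - 287)*(-5) = -370*(-5) = 1850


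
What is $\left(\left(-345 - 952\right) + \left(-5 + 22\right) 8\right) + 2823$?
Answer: $1662$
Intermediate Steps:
$\left(\left(-345 - 952\right) + \left(-5 + 22\right) 8\right) + 2823 = \left(-1297 + 17 \cdot 8\right) + 2823 = \left(-1297 + 136\right) + 2823 = -1161 + 2823 = 1662$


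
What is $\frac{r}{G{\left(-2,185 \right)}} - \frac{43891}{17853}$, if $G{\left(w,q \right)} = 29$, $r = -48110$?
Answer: $- \frac{860180669}{517737} \approx -1661.4$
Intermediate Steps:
$\frac{r}{G{\left(-2,185 \right)}} - \frac{43891}{17853} = - \frac{48110}{29} - \frac{43891}{17853} = - \frac{860180669}{517737}$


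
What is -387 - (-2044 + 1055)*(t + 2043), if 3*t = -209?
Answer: 5853719/3 ≈ 1.9512e+6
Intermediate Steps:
t = -209/3 (t = (⅓)*(-209) = -209/3 ≈ -69.667)
-387 - (-2044 + 1055)*(t + 2043) = -387 - (-2044 + 1055)*(-209/3 + 2043) = -387 - (-989)*5920/3 = -387 - 1*(-5854880/3) = -387 + 5854880/3 = 5853719/3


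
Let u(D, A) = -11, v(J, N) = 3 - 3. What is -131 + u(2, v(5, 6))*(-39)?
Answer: 298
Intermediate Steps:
v(J, N) = 0
-131 + u(2, v(5, 6))*(-39) = -131 - 11*(-39) = -131 + 429 = 298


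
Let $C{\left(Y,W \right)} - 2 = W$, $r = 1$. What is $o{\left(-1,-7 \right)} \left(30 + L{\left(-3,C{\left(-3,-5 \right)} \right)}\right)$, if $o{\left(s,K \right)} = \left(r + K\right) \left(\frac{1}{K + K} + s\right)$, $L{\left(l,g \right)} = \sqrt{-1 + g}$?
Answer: $\frac{1350}{7} + \frac{90 i}{7} \approx 192.86 + 12.857 i$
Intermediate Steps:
$C{\left(Y,W \right)} = 2 + W$
$o{\left(s,K \right)} = \left(1 + K\right) \left(s + \frac{1}{2 K}\right)$ ($o{\left(s,K \right)} = \left(1 + K\right) \left(\frac{1}{K + K} + s\right) = \left(1 + K\right) \left(\frac{1}{2 K} + s\right) = \left(1 + K\right) \left(s + \frac{1}{2 K}\right)$)
$o{\left(-1,-7 \right)} \left(30 + L{\left(-3,C{\left(-3,-5 \right)} \right)}\right) = \left(\frac{1}{2} - 1 + \frac{1}{2 \left(-7\right)} - -7\right) \left(30 + \sqrt{-1 + \left(2 - 5\right)}\right) = \left(\frac{1}{2} - 1 + \frac{1}{2} \left(- \frac{1}{7}\right) + 7\right) \left(30 + \sqrt{-1 - 3}\right) = \left(\frac{1}{2} - 1 - \frac{1}{14} + 7\right) \left(30 + \sqrt{-4}\right) = \frac{45 \left(30 + 2 i\right)}{7} = \frac{1350}{7} + \frac{90 i}{7}$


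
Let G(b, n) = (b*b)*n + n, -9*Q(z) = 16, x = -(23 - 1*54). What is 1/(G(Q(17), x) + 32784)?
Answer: 81/2665951 ≈ 3.0383e-5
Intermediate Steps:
x = 31 (x = -(23 - 54) = -1*(-31) = 31)
Q(z) = -16/9 (Q(z) = -1/9*16 = -16/9)
G(b, n) = n + n*b**2 (G(b, n) = b**2*n + n = n*b**2 + n = n + n*b**2)
1/(G(Q(17), x) + 32784) = 1/(31*(1 + (-16/9)**2) + 32784) = 1/(31*(1 + 256/81) + 32784) = 1/(31*(337/81) + 32784) = 1/(10447/81 + 32784) = 1/(2665951/81) = 81/2665951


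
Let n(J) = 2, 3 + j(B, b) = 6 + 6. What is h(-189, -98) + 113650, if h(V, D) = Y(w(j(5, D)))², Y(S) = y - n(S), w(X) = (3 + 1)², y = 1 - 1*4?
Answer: 113675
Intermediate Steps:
y = -3 (y = 1 - 4 = -3)
j(B, b) = 9 (j(B, b) = -3 + (6 + 6) = -3 + 12 = 9)
w(X) = 16 (w(X) = 4² = 16)
Y(S) = -5 (Y(S) = -3 - 1*2 = -3 - 2 = -5)
h(V, D) = 25 (h(V, D) = (-5)² = 25)
h(-189, -98) + 113650 = 25 + 113650 = 113675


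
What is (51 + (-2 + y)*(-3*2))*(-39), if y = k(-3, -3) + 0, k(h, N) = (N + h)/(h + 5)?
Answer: -3159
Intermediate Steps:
k(h, N) = (N + h)/(5 + h)
y = -3 (y = (-3 - 3)/(5 - 3) + 0 = -6/2 + 0 = (½)*(-6) + 0 = -3 + 0 = -3)
(51 + (-2 + y)*(-3*2))*(-39) = (51 + (-2 - 3)*(-3*2))*(-39) = (51 - 5*(-6))*(-39) = (51 + 30)*(-39) = 81*(-39) = -3159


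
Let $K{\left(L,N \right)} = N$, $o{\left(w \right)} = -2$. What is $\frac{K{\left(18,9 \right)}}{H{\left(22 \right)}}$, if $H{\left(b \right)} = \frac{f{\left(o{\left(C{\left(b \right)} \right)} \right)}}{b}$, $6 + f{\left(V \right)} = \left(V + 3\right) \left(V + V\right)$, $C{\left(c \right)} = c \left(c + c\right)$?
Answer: $- \frac{99}{5} \approx -19.8$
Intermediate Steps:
$C{\left(c \right)} = 2 c^{2}$ ($C{\left(c \right)} = c 2 c = 2 c^{2}$)
$f{\left(V \right)} = -6 + 2 V \left(3 + V\right)$ ($f{\left(V \right)} = -6 + \left(V + 3\right) \left(V + V\right) = -6 + \left(3 + V\right) 2 V = -6 + 2 V \left(3 + V\right)$)
$H{\left(b \right)} = - \frac{10}{b}$ ($H{\left(b \right)} = \frac{-6 + 2 \left(-2\right)^{2} + 6 \left(-2\right)}{b} = \frac{-6 + 2 \cdot 4 - 12}{b} = \frac{-6 + 8 - 12}{b} = - \frac{10}{b}$)
$\frac{K{\left(18,9 \right)}}{H{\left(22 \right)}} = \frac{9}{\left(-10\right) \frac{1}{22}} = \frac{9}{- \frac{5}{11}} = 9 \left(- \frac{11}{5}\right) = - \frac{99}{5}$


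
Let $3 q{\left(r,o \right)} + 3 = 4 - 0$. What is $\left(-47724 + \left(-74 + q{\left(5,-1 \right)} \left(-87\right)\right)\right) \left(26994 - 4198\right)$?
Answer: $-1090264292$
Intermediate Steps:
$q{\left(r,o \right)} = \frac{1}{3}$ ($q{\left(r,o \right)} = -1 + \frac{4 - 0}{3} = -1 + \frac{4 + 0}{3} = -1 + \frac{1}{3} \cdot 4 = -1 + \frac{4}{3} = \frac{1}{3}$)
$\left(-47724 + \left(-74 + q{\left(5,-1 \right)} \left(-87\right)\right)\right) \left(26994 - 4198\right) = \left(-47724 + \left(-74 + \frac{1}{3} \left(-87\right)\right)\right) \left(26994 - 4198\right) = \left(-47724 - 103\right) 22796 = \left(-47827\right) 22796 = -1090264292$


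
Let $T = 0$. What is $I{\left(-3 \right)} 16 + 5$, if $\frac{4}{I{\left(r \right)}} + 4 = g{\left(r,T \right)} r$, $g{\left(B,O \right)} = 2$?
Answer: $- \frac{7}{5} \approx -1.4$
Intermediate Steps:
$I{\left(r \right)} = \frac{4}{-4 + 2 r}$
$I{\left(-3 \right)} 16 + 5 = \frac{2}{-2 - 3} \cdot 16 + 5 = \frac{2}{-5} \cdot 16 + 5 = 2 \left(- \frac{1}{5}\right) 16 + 5 = \left(- \frac{2}{5}\right) 16 + 5 = - \frac{32}{5} + 5 = - \frac{7}{5}$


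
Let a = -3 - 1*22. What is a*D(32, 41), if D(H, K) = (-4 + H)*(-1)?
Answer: 700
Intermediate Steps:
D(H, K) = 4 - H
a = -25 (a = -3 - 22 = -25)
a*D(32, 41) = -25*(4 - 1*32) = -25*(4 - 32) = -25*(-28) = 700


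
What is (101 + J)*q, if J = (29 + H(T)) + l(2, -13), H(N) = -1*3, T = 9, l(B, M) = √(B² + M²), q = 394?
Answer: 50038 + 394*√173 ≈ 55220.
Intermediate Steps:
H(N) = -3
J = 26 + √173 (J = (29 - 3) + √(2² + (-13)²) = 26 + √(4 + 169) = 26 + √173 ≈ 39.153)
(101 + J)*q = (101 + (26 + √173))*394 = (127 + √173)*394 = 50038 + 394*√173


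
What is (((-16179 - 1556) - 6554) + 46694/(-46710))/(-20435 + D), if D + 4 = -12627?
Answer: 283646471/386128215 ≈ 0.73459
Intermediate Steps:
D = -12631 (D = -4 - 12627 = -12631)
(((-16179 - 1556) - 6554) + 46694/(-46710))/(-20435 + D) = (((-16179 - 1556) - 6554) + 46694/(-46710))/(-20435 - 12631) = ((-17735 - 6554) + 46694*(-1/46710))/(-33066) = (-24289 - 23347/23355)*(-1/33066) = -567292942/23355*(-1/33066) = 283646471/386128215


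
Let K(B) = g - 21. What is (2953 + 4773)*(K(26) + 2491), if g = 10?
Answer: 19160480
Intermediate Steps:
K(B) = -11 (K(B) = 10 - 21 = -11)
(2953 + 4773)*(K(26) + 2491) = (2953 + 4773)*(-11 + 2491) = 7726*2480 = 19160480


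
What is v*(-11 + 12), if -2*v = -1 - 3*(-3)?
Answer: -4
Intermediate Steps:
v = -4 (v = -(-1 - 3*(-3))/2 = -(-1 + 9)/2 = -1/2*8 = -4)
v*(-11 + 12) = -4*(-11 + 12) = -4*1 = -4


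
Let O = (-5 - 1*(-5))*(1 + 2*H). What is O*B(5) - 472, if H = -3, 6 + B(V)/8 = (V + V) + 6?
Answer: -472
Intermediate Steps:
B(V) = 16*V (B(V) = -48 + 8*((V + V) + 6) = -48 + 8*(2*V + 6) = -48 + 8*(6 + 2*V) = -48 + (48 + 16*V) = 16*V)
O = 0 (O = (-5 - 1*(-5))*(1 + 2*(-3)) = (-5 + 5)*(1 - 6) = 0*(-5) = 0)
O*B(5) - 472 = 0*(16*5) - 472 = 0*80 - 472 = 0 - 472 = -472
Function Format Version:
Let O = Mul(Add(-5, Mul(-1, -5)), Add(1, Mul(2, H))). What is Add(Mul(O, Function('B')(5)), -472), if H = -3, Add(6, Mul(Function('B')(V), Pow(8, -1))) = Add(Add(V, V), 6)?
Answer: -472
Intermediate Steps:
Function('B')(V) = Mul(16, V) (Function('B')(V) = Add(-48, Mul(8, Add(Add(V, V), 6))) = Add(-48, Mul(8, Add(Mul(2, V), 6))) = Add(-48, Mul(8, Add(6, Mul(2, V)))) = Add(-48, Add(48, Mul(16, V))) = Mul(16, V))
O = 0 (O = Mul(Add(-5, Mul(-1, -5)), Add(1, Mul(2, -3))) = Mul(Add(-5, 5), Add(1, -6)) = Mul(0, -5) = 0)
Add(Mul(O, Function('B')(5)), -472) = Add(Mul(0, Mul(16, 5)), -472) = Add(Mul(0, 80), -472) = Add(0, -472) = -472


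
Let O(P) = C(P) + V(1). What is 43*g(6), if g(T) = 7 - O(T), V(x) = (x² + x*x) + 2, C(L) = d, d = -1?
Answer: 172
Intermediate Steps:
C(L) = -1
V(x) = 2 + 2*x² (V(x) = (x² + x²) + 2 = 2*x² + 2 = 2 + 2*x²)
O(P) = 3 (O(P) = -1 + (2 + 2*1²) = -1 + (2 + 2*1) = -1 + (2 + 2) = -1 + 4 = 3)
g(T) = 4 (g(T) = 7 - 1*3 = 7 - 3 = 4)
43*g(6) = 43*4 = 172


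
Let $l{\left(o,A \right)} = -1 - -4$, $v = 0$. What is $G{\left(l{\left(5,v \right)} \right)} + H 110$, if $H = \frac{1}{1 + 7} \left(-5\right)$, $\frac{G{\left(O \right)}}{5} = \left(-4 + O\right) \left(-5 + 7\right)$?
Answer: $- \frac{315}{4} \approx -78.75$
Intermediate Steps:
$l{\left(o,A \right)} = 3$ ($l{\left(o,A \right)} = -1 + 4 = 3$)
$G{\left(O \right)} = -40 + 10 O$ ($G{\left(O \right)} = 5 \left(-4 + O\right) \left(-5 + 7\right) = 5 \left(-4 + O\right) 2 = 5 \left(-8 + 2 O\right) = -40 + 10 O$)
$H = - \frac{5}{8}$ ($H = \frac{1}{8} \left(-5\right) = - \frac{5}{8} \approx -0.625$)
$G{\left(l{\left(5,v \right)} \right)} + H 110 = \left(-40 + 10 \cdot 3\right) - \frac{275}{4} = \left(-40 + 30\right) - \frac{275}{4} = -10 - \frac{275}{4} = - \frac{315}{4}$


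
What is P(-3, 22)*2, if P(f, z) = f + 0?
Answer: -6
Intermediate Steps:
P(f, z) = f
P(-3, 22)*2 = -3*2 = -6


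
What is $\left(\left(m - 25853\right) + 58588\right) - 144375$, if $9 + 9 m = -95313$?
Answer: $- \frac{366694}{3} \approx -1.2223 \cdot 10^{5}$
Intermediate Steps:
$m = - \frac{31774}{3}$ ($m = -1 + \frac{1}{9} \left(-95313\right) = -1 - \frac{31771}{3} = - \frac{31774}{3} \approx -10591.0$)
$\left(\left(m - 25853\right) + 58588\right) - 144375 = \left(\left(- \frac{31774}{3} - 25853\right) + 58588\right) - 144375 = \left(- \frac{109333}{3} + 58588\right) - 144375 = \frac{66431}{3} - 144375 = - \frac{366694}{3}$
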